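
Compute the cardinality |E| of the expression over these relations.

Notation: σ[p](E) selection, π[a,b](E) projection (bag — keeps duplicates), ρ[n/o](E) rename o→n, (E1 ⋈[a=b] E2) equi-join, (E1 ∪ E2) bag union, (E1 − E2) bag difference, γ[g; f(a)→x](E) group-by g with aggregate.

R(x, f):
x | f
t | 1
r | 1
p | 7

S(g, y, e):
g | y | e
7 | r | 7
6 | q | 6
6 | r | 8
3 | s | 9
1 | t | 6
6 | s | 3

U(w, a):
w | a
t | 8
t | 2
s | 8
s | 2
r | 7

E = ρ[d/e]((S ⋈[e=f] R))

Subexpression sizes:
  S → 6
  R → 3
  (S ⋈[e=f] R) → 1
  ρ[d/e]((S ⋈[e=f] R)) → 1

|E| = 1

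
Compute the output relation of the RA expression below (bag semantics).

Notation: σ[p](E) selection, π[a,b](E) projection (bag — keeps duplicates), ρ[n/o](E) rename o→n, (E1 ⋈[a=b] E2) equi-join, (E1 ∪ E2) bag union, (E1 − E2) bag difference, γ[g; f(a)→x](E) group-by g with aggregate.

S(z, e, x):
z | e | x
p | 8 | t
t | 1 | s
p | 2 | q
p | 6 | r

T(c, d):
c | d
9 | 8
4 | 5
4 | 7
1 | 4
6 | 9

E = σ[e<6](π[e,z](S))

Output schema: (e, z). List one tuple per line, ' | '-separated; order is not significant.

Per-node cardinality:
  S → 4
  π[e,z](S) → 4
  σ[e<6](π[e,z](S)) → 2

== RESULT ==
e | z
1 | t
2 | p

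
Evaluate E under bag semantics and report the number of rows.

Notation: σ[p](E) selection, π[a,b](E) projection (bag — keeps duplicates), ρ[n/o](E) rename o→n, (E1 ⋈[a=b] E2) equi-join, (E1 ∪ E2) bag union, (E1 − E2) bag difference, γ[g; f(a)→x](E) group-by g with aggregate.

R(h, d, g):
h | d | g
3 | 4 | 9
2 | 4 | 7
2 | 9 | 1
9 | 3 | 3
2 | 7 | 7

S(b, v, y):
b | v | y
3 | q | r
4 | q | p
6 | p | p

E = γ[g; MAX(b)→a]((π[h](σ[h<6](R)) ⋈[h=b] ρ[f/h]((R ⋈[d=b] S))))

Subexpression sizes:
  R → 5
  σ[h<6](R) → 4
  π[h](σ[h<6](R)) → 4
  R → 5
  S → 3
  (R ⋈[d=b] S) → 3
  ρ[f/h]((R ⋈[d=b] S)) → 3
  (π[h](σ[h<6](R)) ⋈[h=b] ρ[f/h]((R ⋈[d=b] S))) → 1
  γ[g; MAX(b)→a]((π[h](σ[h<6](R)) ⋈[h=b] ρ[f/h]((R ⋈[d=b] S)))) → 1

|E| = 1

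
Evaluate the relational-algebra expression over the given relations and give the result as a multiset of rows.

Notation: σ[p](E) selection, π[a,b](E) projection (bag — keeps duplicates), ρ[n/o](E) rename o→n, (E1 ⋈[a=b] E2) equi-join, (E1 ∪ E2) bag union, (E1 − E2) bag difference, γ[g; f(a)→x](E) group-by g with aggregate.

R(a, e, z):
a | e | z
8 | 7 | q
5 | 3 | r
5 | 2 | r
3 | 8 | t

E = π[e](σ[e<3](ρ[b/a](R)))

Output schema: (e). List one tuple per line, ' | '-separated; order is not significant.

Row counts bottom-up:
  R → 4
  ρ[b/a](R) → 4
  σ[e<3](ρ[b/a](R)) → 1
  π[e](σ[e<3](ρ[b/a](R))) → 1

== RESULT ==
e
2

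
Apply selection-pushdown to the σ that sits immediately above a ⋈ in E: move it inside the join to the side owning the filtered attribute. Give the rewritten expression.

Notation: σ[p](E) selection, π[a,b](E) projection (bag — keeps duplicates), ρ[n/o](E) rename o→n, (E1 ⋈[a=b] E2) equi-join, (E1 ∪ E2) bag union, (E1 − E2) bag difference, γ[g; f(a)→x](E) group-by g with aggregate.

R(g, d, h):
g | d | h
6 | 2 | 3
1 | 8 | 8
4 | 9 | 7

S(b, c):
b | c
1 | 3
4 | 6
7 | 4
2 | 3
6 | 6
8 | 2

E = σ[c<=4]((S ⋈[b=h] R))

σ filters on c, owned by the left side.
E' = (σ[c<=4](S) ⋈[b=h] R)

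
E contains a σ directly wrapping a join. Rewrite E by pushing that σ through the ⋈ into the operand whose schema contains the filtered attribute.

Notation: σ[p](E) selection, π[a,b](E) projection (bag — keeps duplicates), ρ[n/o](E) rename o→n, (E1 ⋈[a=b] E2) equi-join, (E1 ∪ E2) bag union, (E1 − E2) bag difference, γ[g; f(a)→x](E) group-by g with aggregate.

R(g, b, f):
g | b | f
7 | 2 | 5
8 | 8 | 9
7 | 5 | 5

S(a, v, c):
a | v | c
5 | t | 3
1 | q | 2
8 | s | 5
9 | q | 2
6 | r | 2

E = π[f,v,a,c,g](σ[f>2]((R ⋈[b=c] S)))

σ filters on f, owned by the left side.
E' = π[f,v,a,c,g]((σ[f>2](R) ⋈[b=c] S))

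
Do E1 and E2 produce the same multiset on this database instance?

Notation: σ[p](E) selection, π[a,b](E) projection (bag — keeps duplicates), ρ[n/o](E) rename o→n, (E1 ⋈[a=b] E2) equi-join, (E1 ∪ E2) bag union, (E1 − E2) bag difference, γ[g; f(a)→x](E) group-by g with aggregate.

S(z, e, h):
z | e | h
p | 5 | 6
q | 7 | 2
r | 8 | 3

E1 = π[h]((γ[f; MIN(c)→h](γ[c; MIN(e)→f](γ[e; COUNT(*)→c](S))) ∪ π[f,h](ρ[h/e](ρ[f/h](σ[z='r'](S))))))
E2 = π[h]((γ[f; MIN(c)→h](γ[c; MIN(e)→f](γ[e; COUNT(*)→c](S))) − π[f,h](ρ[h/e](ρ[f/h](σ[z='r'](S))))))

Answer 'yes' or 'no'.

E1 per-node cardinality:
  S → 3
  γ[e; COUNT(*)→c](S) → 3
  γ[c; MIN(e)→f](γ[e; COUNT(*)→c](S)) → 1
  γ[f; MIN(c)→h](γ[c; MIN(e)→f](γ[e; COUNT(*)→c](S))) → 1
  S → 3
  σ[z='r'](S) → 1
  ρ[f/h](σ[z='r'](S)) → 1
  ρ[h/e](ρ[f/h](σ[z='r'](S))) → 1
  π[f,h](ρ[h/e](ρ[f/h](σ[z='r'](S)))) → 1
  (γ[f; MIN(c)→h](γ[c; MIN(e)→f](γ[e; COUNT(*)→c](S))) ∪ π[f,h](ρ[h/e](ρ[f/h](σ[z='r'](S))))) → 2
  π[h]((γ[f; MIN(c)→h](γ[c; MIN(e)→f](γ[e; COUNT(*)→c](S))) ∪ π[f,h](ρ[h/e](ρ[f/h](σ[z='r'](S)))))) → 2
E2 per-node cardinality:
  S → 3
  γ[e; COUNT(*)→c](S) → 3
  γ[c; MIN(e)→f](γ[e; COUNT(*)→c](S)) → 1
  γ[f; MIN(c)→h](γ[c; MIN(e)→f](γ[e; COUNT(*)→c](S))) → 1
  S → 3
  σ[z='r'](S) → 1
  ρ[f/h](σ[z='r'](S)) → 1
  ρ[h/e](ρ[f/h](σ[z='r'](S))) → 1
  π[f,h](ρ[h/e](ρ[f/h](σ[z='r'](S)))) → 1
  (γ[f; MIN(c)→h](γ[c; MIN(e)→f](γ[e; COUNT(*)→c](S))) − π[f,h](ρ[h/e](ρ[f/h](σ[z='r'](S))))) → 1
  π[h]((γ[f; MIN(c)→h](γ[c; MIN(e)→f](γ[e; COUNT(*)→c](S))) − π[f,h](ρ[h/e](ρ[f/h](σ[z='r'](S)))))) → 1

E1 result:
h
1
8
E2 result:
h
1
Witness: (8,) appears 1× in E1 but 0× in E2.

no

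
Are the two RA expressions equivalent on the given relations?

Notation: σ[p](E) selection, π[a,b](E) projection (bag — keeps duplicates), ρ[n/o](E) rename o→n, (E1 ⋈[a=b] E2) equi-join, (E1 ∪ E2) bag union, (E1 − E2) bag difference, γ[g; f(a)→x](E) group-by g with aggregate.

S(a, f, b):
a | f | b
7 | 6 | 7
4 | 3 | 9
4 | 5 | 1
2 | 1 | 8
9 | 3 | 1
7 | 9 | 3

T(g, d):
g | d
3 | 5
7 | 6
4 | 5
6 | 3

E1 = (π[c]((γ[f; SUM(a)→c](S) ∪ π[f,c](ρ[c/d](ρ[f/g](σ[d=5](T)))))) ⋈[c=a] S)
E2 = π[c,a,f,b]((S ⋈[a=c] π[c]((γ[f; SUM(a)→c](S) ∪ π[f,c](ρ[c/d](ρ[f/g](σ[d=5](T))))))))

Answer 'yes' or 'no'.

E1 row counts bottom-up:
  S → 6
  γ[f; SUM(a)→c](S) → 5
  T → 4
  σ[d=5](T) → 2
  ρ[f/g](σ[d=5](T)) → 2
  ρ[c/d](ρ[f/g](σ[d=5](T))) → 2
  π[f,c](ρ[c/d](ρ[f/g](σ[d=5](T)))) → 2
  (γ[f; SUM(a)→c](S) ∪ π[f,c](ρ[c/d](ρ[f/g](σ[d=5](T))))) → 7
  π[c]((γ[f; SUM(a)→c](S) ∪ π[f,c](ρ[c/d](ρ[f/g](σ[d=5](T)))))) → 7
  S → 6
  (π[c]((γ[f; SUM(a)→c](S) ∪ π[f,c](ρ[c/d](ρ[f/g](σ[d=5](T)))))) ⋈[c=a] S) → 7
E2 row counts bottom-up:
  S → 6
  S → 6
  γ[f; SUM(a)→c](S) → 5
  T → 4
  σ[d=5](T) → 2
  ρ[f/g](σ[d=5](T)) → 2
  ρ[c/d](ρ[f/g](σ[d=5](T))) → 2
  π[f,c](ρ[c/d](ρ[f/g](σ[d=5](T)))) → 2
  (γ[f; SUM(a)→c](S) ∪ π[f,c](ρ[c/d](ρ[f/g](σ[d=5](T))))) → 7
  π[c]((γ[f; SUM(a)→c](S) ∪ π[f,c](ρ[c/d](ρ[f/g](σ[d=5](T)))))) → 7
  (S ⋈[a=c] π[c]((γ[f; SUM(a)→c](S) ∪ π[f,c](ρ[c/d](ρ[f/g](σ[d=5](T))))))) → 7
  π[c,a,f,b]((S ⋈[a=c] π[c]((γ[f; SUM(a)→c](S) ∪ π[f,c](ρ[c/d](ρ[f/g](σ[d=5](T)))))))) → 7

E1 and E2 produce the same multiset:
c | a | f | b
2 | 2 | 1 | 8
4 | 4 | 3 | 9
4 | 4 | 5 | 1
7 | 7 | 6 | 7
7 | 7 | 6 | 7
7 | 7 | 9 | 3
7 | 7 | 9 | 3

yes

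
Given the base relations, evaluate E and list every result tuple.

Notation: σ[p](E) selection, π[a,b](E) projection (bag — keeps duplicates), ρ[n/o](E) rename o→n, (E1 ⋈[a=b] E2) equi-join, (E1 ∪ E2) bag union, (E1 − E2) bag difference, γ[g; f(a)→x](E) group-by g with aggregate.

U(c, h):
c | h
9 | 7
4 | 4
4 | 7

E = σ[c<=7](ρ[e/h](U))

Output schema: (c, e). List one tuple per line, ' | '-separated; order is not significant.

Stepwise |·|:
  U → 3
  ρ[e/h](U) → 3
  σ[c<=7](ρ[e/h](U)) → 2

== RESULT ==
c | e
4 | 4
4 | 7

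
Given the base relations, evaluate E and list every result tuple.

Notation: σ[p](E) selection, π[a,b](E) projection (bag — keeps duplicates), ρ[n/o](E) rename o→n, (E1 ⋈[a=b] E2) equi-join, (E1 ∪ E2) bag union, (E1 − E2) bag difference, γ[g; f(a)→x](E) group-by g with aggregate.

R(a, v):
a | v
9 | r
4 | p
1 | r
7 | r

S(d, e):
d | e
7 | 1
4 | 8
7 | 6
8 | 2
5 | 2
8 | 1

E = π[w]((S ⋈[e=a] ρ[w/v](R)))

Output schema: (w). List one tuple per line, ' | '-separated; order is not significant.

Row counts bottom-up:
  S → 6
  R → 4
  ρ[w/v](R) → 4
  (S ⋈[e=a] ρ[w/v](R)) → 2
  π[w]((S ⋈[e=a] ρ[w/v](R))) → 2

== RESULT ==
w
r
r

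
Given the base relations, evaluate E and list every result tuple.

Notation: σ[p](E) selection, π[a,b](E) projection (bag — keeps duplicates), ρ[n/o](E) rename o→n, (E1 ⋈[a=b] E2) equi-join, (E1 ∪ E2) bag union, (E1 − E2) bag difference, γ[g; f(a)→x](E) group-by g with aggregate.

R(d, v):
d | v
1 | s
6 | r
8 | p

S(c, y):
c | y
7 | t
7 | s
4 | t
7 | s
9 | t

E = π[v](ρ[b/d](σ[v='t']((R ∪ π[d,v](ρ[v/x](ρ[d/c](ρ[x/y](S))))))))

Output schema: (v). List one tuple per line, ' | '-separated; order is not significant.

Per-node cardinality:
  R → 3
  S → 5
  ρ[x/y](S) → 5
  ρ[d/c](ρ[x/y](S)) → 5
  ρ[v/x](ρ[d/c](ρ[x/y](S))) → 5
  π[d,v](ρ[v/x](ρ[d/c](ρ[x/y](S)))) → 5
  (R ∪ π[d,v](ρ[v/x](ρ[d/c](ρ[x/y](S))))) → 8
  σ[v='t']((R ∪ π[d,v](ρ[v/x](ρ[d/c](ρ[x/y](S)))))) → 3
  ρ[b/d](σ[v='t']((R ∪ π[d,v](ρ[v/x](ρ[d/c](ρ[x/y](S))))))) → 3
  π[v](ρ[b/d](σ[v='t']((R ∪ π[d,v](ρ[v/x](ρ[d/c](ρ[x/y](S)))))))) → 3

== RESULT ==
v
t
t
t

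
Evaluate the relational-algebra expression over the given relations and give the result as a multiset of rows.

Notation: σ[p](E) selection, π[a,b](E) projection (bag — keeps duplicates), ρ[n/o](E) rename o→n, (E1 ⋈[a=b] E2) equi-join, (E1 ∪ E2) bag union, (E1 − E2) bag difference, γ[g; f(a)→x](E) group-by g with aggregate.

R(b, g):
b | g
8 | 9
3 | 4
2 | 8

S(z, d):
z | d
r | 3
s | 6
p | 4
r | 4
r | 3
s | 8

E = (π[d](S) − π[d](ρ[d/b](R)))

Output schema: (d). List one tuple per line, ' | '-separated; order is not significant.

Subexpression sizes:
  S → 6
  π[d](S) → 6
  R → 3
  ρ[d/b](R) → 3
  π[d](ρ[d/b](R)) → 3
  (π[d](S) − π[d](ρ[d/b](R))) → 4

== RESULT ==
d
3
4
4
6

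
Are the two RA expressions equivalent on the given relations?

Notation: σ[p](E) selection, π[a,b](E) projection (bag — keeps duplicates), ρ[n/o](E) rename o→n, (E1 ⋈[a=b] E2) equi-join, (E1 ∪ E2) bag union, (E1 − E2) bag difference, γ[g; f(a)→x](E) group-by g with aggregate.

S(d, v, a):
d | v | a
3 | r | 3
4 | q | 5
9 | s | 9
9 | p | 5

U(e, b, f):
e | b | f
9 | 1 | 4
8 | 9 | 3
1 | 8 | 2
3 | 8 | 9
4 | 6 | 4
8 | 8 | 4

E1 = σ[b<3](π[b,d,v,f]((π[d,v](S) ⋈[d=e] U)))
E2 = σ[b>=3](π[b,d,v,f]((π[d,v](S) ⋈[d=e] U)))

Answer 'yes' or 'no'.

E1 per-node cardinality:
  S → 4
  π[d,v](S) → 4
  U → 6
  (π[d,v](S) ⋈[d=e] U) → 4
  π[b,d,v,f]((π[d,v](S) ⋈[d=e] U)) → 4
  σ[b<3](π[b,d,v,f]((π[d,v](S) ⋈[d=e] U))) → 2
E2 per-node cardinality:
  S → 4
  π[d,v](S) → 4
  U → 6
  (π[d,v](S) ⋈[d=e] U) → 4
  π[b,d,v,f]((π[d,v](S) ⋈[d=e] U)) → 4
  σ[b>=3](π[b,d,v,f]((π[d,v](S) ⋈[d=e] U))) → 2

E1 result:
b | d | v | f
1 | 9 | p | 4
1 | 9 | s | 4
E2 result:
b | d | v | f
6 | 4 | q | 4
8 | 3 | r | 9
Witness: (6, 4, 'q', 4) appears 0× in E1 but 1× in E2.

no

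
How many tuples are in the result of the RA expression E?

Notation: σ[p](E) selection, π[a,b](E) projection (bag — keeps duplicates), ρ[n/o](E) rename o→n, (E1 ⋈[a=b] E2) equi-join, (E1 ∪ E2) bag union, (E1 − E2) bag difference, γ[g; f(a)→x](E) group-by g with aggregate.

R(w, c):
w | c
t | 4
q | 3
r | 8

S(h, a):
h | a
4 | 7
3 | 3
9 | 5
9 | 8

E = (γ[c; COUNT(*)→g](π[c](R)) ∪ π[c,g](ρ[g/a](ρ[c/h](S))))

Row counts bottom-up:
  R → 3
  π[c](R) → 3
  γ[c; COUNT(*)→g](π[c](R)) → 3
  S → 4
  ρ[c/h](S) → 4
  ρ[g/a](ρ[c/h](S)) → 4
  π[c,g](ρ[g/a](ρ[c/h](S))) → 4
  (γ[c; COUNT(*)→g](π[c](R)) ∪ π[c,g](ρ[g/a](ρ[c/h](S)))) → 7

|E| = 7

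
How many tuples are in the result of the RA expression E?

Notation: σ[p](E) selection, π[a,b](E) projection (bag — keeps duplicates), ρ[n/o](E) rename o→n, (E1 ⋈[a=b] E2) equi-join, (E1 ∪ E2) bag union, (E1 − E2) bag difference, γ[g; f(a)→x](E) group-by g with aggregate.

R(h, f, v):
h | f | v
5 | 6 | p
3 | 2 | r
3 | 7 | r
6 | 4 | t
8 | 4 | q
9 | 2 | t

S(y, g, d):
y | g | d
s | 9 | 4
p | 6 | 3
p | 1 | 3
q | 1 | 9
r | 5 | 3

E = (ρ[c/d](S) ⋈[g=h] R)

Stepwise |·|:
  S → 5
  ρ[c/d](S) → 5
  R → 6
  (ρ[c/d](S) ⋈[g=h] R) → 3

|E| = 3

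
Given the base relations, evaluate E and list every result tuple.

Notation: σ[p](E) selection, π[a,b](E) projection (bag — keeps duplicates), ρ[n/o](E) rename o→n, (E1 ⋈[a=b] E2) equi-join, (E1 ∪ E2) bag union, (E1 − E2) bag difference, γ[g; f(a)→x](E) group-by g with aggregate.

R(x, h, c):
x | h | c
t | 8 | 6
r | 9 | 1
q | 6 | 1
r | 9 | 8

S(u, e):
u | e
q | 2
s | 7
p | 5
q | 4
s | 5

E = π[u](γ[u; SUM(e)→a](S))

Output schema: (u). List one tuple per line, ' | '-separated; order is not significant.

Row counts bottom-up:
  S → 5
  γ[u; SUM(e)→a](S) → 3
  π[u](γ[u; SUM(e)→a](S)) → 3

== RESULT ==
u
p
q
s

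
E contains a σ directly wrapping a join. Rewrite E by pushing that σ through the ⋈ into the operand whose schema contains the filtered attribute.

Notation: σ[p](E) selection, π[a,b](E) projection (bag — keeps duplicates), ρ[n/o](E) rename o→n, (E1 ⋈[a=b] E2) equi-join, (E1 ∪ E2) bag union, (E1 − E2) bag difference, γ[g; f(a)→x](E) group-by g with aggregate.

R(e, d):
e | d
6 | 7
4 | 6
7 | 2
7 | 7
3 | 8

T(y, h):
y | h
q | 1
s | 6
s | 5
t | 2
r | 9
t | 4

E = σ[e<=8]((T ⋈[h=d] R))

σ filters on e, owned by the right side.
E' = (T ⋈[h=d] σ[e<=8](R))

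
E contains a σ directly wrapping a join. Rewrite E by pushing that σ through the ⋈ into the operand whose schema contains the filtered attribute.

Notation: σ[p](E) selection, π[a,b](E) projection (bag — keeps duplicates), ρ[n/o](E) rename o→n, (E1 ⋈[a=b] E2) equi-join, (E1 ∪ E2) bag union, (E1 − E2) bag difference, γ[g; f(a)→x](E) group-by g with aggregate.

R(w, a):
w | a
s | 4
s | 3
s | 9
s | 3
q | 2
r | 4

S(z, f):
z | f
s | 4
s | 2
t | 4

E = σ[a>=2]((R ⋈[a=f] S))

σ filters on a, owned by the left side.
E' = (σ[a>=2](R) ⋈[a=f] S)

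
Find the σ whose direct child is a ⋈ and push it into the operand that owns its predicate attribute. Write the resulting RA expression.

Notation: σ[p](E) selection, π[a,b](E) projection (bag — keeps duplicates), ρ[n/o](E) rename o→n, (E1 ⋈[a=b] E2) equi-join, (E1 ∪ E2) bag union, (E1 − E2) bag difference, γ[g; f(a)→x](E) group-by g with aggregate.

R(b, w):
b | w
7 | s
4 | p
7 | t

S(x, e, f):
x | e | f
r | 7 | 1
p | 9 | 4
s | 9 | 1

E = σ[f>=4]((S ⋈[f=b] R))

σ filters on f, owned by the left side.
E' = (σ[f>=4](S) ⋈[f=b] R)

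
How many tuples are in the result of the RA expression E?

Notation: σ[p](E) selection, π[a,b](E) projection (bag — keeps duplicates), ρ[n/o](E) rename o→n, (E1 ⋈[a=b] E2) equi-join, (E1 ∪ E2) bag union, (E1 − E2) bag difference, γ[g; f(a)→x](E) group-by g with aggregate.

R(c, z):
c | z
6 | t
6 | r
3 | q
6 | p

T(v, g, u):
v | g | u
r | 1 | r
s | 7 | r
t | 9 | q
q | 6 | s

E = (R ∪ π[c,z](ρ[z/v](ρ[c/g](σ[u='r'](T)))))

Per-node cardinality:
  R → 4
  T → 4
  σ[u='r'](T) → 2
  ρ[c/g](σ[u='r'](T)) → 2
  ρ[z/v](ρ[c/g](σ[u='r'](T))) → 2
  π[c,z](ρ[z/v](ρ[c/g](σ[u='r'](T)))) → 2
  (R ∪ π[c,z](ρ[z/v](ρ[c/g](σ[u='r'](T))))) → 6

|E| = 6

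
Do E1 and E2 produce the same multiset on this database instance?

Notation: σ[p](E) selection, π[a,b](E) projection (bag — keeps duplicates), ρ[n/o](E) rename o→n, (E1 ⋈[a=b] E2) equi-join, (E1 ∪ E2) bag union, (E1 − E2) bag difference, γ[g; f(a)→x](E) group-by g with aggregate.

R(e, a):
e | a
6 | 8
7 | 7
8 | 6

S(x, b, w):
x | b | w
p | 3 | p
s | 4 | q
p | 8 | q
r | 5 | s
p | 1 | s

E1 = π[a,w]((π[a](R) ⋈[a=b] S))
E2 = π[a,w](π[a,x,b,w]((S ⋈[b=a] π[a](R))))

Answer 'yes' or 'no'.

E1 subexpression sizes:
  R → 3
  π[a](R) → 3
  S → 5
  (π[a](R) ⋈[a=b] S) → 1
  π[a,w]((π[a](R) ⋈[a=b] S)) → 1
E2 subexpression sizes:
  S → 5
  R → 3
  π[a](R) → 3
  (S ⋈[b=a] π[a](R)) → 1
  π[a,x,b,w]((S ⋈[b=a] π[a](R))) → 1
  π[a,w](π[a,x,b,w]((S ⋈[b=a] π[a](R)))) → 1

E1 and E2 produce the same multiset:
a | w
8 | q

yes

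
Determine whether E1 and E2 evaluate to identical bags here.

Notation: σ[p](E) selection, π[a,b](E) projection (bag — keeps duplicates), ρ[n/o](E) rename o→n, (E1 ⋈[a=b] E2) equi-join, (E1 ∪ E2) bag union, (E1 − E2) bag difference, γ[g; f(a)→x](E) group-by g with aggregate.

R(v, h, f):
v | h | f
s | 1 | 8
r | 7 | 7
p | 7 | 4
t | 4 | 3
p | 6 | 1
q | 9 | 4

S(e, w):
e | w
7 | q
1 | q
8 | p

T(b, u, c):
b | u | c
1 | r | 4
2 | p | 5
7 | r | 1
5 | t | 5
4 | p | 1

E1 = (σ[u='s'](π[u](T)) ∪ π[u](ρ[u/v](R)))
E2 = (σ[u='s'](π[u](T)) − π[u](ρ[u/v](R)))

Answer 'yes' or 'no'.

E1 stepwise |·|:
  T → 5
  π[u](T) → 5
  σ[u='s'](π[u](T)) → 0
  R → 6
  ρ[u/v](R) → 6
  π[u](ρ[u/v](R)) → 6
  (σ[u='s'](π[u](T)) ∪ π[u](ρ[u/v](R))) → 6
E2 stepwise |·|:
  T → 5
  π[u](T) → 5
  σ[u='s'](π[u](T)) → 0
  R → 6
  ρ[u/v](R) → 6
  π[u](ρ[u/v](R)) → 6
  (σ[u='s'](π[u](T)) − π[u](ρ[u/v](R))) → 0

E1 result:
u
p
p
q
r
s
t
E2 result:
u
(0 rows)
Witness: ('t',) appears 1× in E1 but 0× in E2.

no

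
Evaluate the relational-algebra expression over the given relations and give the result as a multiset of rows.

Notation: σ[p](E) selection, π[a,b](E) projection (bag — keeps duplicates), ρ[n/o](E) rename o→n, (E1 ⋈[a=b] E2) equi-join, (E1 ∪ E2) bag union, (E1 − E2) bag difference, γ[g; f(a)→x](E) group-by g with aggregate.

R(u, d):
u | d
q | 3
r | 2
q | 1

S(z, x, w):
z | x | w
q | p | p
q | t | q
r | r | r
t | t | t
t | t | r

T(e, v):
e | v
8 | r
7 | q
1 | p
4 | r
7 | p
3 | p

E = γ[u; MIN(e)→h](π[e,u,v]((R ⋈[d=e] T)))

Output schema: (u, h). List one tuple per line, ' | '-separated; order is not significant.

Row counts bottom-up:
  R → 3
  T → 6
  (R ⋈[d=e] T) → 2
  π[e,u,v]((R ⋈[d=e] T)) → 2
  γ[u; MIN(e)→h](π[e,u,v]((R ⋈[d=e] T))) → 1

== RESULT ==
u | h
q | 1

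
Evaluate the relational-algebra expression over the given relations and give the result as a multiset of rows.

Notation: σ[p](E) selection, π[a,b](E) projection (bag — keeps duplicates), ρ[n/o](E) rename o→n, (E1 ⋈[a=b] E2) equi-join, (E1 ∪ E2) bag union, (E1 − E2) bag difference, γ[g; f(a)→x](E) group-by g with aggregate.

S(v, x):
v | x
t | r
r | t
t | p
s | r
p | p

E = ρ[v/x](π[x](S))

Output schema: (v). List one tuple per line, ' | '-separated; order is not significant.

Row counts bottom-up:
  S → 5
  π[x](S) → 5
  ρ[v/x](π[x](S)) → 5

== RESULT ==
v
p
p
r
r
t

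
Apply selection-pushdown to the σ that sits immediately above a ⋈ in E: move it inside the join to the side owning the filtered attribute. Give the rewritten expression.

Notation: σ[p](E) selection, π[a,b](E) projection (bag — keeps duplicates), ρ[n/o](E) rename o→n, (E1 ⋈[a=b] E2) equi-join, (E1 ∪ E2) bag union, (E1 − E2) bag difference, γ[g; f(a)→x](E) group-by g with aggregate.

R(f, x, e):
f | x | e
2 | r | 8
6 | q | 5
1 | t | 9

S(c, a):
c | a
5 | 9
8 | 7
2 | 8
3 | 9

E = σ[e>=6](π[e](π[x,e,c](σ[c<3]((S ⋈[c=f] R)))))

σ filters on c, owned by the left side.
E' = σ[e>=6](π[e](π[x,e,c]((σ[c<3](S) ⋈[c=f] R))))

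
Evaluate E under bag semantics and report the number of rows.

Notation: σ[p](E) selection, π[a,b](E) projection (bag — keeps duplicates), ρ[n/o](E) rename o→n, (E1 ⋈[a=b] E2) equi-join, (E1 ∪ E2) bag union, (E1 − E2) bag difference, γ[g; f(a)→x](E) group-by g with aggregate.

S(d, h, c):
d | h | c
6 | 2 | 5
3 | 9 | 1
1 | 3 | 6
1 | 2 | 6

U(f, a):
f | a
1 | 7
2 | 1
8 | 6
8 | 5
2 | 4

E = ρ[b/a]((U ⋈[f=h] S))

Stepwise |·|:
  U → 5
  S → 4
  (U ⋈[f=h] S) → 4
  ρ[b/a]((U ⋈[f=h] S)) → 4

|E| = 4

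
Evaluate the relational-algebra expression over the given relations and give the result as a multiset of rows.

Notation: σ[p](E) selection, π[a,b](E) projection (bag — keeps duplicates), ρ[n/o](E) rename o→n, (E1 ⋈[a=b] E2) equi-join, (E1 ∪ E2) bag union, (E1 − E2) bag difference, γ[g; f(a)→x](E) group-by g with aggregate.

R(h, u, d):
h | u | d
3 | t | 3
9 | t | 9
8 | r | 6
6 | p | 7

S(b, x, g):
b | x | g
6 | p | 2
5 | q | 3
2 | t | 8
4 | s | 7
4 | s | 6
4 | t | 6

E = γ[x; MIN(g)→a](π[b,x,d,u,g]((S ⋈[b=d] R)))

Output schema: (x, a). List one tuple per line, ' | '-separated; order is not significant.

Subexpression sizes:
  S → 6
  R → 4
  (S ⋈[b=d] R) → 1
  π[b,x,d,u,g]((S ⋈[b=d] R)) → 1
  γ[x; MIN(g)→a](π[b,x,d,u,g]((S ⋈[b=d] R))) → 1

== RESULT ==
x | a
p | 2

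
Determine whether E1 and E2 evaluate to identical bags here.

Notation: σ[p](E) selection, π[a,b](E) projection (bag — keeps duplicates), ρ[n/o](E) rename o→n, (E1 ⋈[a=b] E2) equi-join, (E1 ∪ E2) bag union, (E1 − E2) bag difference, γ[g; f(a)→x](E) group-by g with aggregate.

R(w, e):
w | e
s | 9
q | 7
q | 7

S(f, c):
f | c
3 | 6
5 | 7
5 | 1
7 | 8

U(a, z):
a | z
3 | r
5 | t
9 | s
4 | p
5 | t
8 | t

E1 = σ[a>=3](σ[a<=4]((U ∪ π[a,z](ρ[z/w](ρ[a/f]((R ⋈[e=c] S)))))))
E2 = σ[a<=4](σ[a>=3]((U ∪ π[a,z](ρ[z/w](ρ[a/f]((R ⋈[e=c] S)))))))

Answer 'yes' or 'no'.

E1 stepwise |·|:
  U → 6
  R → 3
  S → 4
  (R ⋈[e=c] S) → 2
  ρ[a/f]((R ⋈[e=c] S)) → 2
  ρ[z/w](ρ[a/f]((R ⋈[e=c] S))) → 2
  π[a,z](ρ[z/w](ρ[a/f]((R ⋈[e=c] S)))) → 2
  (U ∪ π[a,z](ρ[z/w](ρ[a/f]((R ⋈[e=c] S))))) → 8
  σ[a<=4]((U ∪ π[a,z](ρ[z/w](ρ[a/f]((R ⋈[e=c] S)))))) → 2
  σ[a>=3](σ[a<=4]((U ∪ π[a,z](ρ[z/w](ρ[a/f]((R ⋈[e=c] S))))))) → 2
E2 stepwise |·|:
  U → 6
  R → 3
  S → 4
  (R ⋈[e=c] S) → 2
  ρ[a/f]((R ⋈[e=c] S)) → 2
  ρ[z/w](ρ[a/f]((R ⋈[e=c] S))) → 2
  π[a,z](ρ[z/w](ρ[a/f]((R ⋈[e=c] S)))) → 2
  (U ∪ π[a,z](ρ[z/w](ρ[a/f]((R ⋈[e=c] S))))) → 8
  σ[a>=3]((U ∪ π[a,z](ρ[z/w](ρ[a/f]((R ⋈[e=c] S)))))) → 8
  σ[a<=4](σ[a>=3]((U ∪ π[a,z](ρ[z/w](ρ[a/f]((R ⋈[e=c] S))))))) → 2

E1 and E2 produce the same multiset:
a | z
3 | r
4 | p

yes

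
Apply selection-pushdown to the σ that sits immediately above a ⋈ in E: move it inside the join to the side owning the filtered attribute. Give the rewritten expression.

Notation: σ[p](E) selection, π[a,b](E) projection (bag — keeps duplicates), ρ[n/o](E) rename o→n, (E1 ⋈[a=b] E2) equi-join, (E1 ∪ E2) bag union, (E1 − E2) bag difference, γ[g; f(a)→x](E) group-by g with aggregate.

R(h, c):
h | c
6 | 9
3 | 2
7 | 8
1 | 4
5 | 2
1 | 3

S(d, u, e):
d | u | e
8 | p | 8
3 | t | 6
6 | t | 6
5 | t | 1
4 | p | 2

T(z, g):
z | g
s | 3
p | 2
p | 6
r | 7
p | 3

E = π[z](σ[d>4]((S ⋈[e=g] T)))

σ filters on d, owned by the left side.
E' = π[z]((σ[d>4](S) ⋈[e=g] T))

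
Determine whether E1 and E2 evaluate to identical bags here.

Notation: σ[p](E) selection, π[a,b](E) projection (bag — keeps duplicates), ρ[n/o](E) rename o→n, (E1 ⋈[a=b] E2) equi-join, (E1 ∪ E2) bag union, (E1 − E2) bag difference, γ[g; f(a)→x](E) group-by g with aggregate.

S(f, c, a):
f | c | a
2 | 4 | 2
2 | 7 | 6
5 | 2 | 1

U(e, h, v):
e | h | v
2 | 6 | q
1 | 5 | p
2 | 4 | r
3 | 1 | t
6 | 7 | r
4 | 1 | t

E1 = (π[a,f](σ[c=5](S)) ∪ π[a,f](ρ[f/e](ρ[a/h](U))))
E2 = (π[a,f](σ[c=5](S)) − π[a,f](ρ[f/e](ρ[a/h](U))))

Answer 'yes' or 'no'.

E1 row counts bottom-up:
  S → 3
  σ[c=5](S) → 0
  π[a,f](σ[c=5](S)) → 0
  U → 6
  ρ[a/h](U) → 6
  ρ[f/e](ρ[a/h](U)) → 6
  π[a,f](ρ[f/e](ρ[a/h](U))) → 6
  (π[a,f](σ[c=5](S)) ∪ π[a,f](ρ[f/e](ρ[a/h](U)))) → 6
E2 row counts bottom-up:
  S → 3
  σ[c=5](S) → 0
  π[a,f](σ[c=5](S)) → 0
  U → 6
  ρ[a/h](U) → 6
  ρ[f/e](ρ[a/h](U)) → 6
  π[a,f](ρ[f/e](ρ[a/h](U))) → 6
  (π[a,f](σ[c=5](S)) − π[a,f](ρ[f/e](ρ[a/h](U)))) → 0

E1 result:
a | f
1 | 3
1 | 4
4 | 2
5 | 1
6 | 2
7 | 6
E2 result:
a | f
(0 rows)
Witness: (6, 2) appears 1× in E1 but 0× in E2.

no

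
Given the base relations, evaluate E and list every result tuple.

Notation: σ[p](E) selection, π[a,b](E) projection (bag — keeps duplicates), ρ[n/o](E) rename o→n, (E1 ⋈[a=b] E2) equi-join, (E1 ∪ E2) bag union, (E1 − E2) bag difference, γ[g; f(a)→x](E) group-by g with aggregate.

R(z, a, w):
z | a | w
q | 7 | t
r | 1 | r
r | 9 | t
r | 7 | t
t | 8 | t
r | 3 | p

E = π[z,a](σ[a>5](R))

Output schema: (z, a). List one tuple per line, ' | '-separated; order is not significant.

Stepwise |·|:
  R → 6
  σ[a>5](R) → 4
  π[z,a](σ[a>5](R)) → 4

== RESULT ==
z | a
q | 7
r | 7
r | 9
t | 8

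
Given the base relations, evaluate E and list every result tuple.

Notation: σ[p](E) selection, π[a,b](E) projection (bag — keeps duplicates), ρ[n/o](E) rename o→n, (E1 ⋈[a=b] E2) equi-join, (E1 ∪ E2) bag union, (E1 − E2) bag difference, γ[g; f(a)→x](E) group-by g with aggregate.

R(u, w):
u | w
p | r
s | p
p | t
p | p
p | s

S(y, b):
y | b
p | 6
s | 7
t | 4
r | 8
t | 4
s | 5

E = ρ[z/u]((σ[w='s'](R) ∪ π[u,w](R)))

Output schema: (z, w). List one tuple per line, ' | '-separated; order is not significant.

Per-node cardinality:
  R → 5
  σ[w='s'](R) → 1
  R → 5
  π[u,w](R) → 5
  (σ[w='s'](R) ∪ π[u,w](R)) → 6
  ρ[z/u]((σ[w='s'](R) ∪ π[u,w](R))) → 6

== RESULT ==
z | w
p | p
p | r
p | s
p | s
p | t
s | p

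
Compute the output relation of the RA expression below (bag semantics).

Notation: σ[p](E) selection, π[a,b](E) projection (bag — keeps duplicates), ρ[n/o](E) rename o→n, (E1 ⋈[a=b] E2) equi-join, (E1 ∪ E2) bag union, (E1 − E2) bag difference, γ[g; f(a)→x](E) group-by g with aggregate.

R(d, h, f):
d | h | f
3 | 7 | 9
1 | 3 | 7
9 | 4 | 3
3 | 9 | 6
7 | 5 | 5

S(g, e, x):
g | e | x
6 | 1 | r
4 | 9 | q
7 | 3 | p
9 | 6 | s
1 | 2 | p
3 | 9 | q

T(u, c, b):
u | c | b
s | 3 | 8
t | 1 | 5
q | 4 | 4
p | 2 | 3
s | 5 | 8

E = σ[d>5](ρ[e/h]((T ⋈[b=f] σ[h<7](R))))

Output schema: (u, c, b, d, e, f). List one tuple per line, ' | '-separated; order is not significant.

Subexpression sizes:
  T → 5
  R → 5
  σ[h<7](R) → 3
  (T ⋈[b=f] σ[h<7](R)) → 2
  ρ[e/h]((T ⋈[b=f] σ[h<7](R))) → 2
  σ[d>5](ρ[e/h]((T ⋈[b=f] σ[h<7](R)))) → 2

== RESULT ==
u | c | b | d | e | f
p | 2 | 3 | 9 | 4 | 3
t | 1 | 5 | 7 | 5 | 5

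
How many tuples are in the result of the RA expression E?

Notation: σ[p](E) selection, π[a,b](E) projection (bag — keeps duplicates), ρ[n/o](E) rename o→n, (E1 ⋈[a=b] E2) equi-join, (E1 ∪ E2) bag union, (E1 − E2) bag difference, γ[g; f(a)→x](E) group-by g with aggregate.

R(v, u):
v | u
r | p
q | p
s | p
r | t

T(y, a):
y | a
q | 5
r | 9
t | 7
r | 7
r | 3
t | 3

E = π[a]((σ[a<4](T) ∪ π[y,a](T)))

Row counts bottom-up:
  T → 6
  σ[a<4](T) → 2
  T → 6
  π[y,a](T) → 6
  (σ[a<4](T) ∪ π[y,a](T)) → 8
  π[a]((σ[a<4](T) ∪ π[y,a](T))) → 8

|E| = 8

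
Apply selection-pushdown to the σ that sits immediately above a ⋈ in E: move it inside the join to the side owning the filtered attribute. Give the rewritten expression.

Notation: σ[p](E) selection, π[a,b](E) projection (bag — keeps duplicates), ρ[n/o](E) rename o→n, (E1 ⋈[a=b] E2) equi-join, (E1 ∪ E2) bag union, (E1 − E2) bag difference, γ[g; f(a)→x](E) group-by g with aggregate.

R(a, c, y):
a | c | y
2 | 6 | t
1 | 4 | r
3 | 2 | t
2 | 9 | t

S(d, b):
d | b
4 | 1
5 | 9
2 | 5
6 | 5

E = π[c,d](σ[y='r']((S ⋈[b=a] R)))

σ filters on y, owned by the right side.
E' = π[c,d]((S ⋈[b=a] σ[y='r'](R)))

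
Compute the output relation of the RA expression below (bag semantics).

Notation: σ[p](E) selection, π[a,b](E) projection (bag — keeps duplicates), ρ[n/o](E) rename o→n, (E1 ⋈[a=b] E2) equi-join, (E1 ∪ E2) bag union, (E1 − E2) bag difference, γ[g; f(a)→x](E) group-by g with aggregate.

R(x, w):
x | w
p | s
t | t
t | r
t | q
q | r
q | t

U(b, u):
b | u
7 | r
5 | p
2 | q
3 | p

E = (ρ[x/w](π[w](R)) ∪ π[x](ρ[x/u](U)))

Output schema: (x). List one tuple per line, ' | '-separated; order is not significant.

Row counts bottom-up:
  R → 6
  π[w](R) → 6
  ρ[x/w](π[w](R)) → 6
  U → 4
  ρ[x/u](U) → 4
  π[x](ρ[x/u](U)) → 4
  (ρ[x/w](π[w](R)) ∪ π[x](ρ[x/u](U))) → 10

== RESULT ==
x
p
p
q
q
r
r
r
s
t
t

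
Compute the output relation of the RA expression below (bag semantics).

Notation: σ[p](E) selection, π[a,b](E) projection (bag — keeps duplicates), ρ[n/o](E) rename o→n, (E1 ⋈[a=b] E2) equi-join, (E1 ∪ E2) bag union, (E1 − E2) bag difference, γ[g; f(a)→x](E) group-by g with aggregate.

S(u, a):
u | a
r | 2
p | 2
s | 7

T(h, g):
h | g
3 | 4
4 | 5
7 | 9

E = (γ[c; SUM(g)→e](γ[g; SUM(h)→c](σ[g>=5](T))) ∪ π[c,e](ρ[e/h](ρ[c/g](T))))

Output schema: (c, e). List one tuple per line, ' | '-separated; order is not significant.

Subexpression sizes:
  T → 3
  σ[g>=5](T) → 2
  γ[g; SUM(h)→c](σ[g>=5](T)) → 2
  γ[c; SUM(g)→e](γ[g; SUM(h)→c](σ[g>=5](T))) → 2
  T → 3
  ρ[c/g](T) → 3
  ρ[e/h](ρ[c/g](T)) → 3
  π[c,e](ρ[e/h](ρ[c/g](T))) → 3
  (γ[c; SUM(g)→e](γ[g; SUM(h)→c](σ[g>=5](T))) ∪ π[c,e](ρ[e/h](ρ[c/g](T)))) → 5

== RESULT ==
c | e
4 | 3
4 | 5
5 | 4
7 | 9
9 | 7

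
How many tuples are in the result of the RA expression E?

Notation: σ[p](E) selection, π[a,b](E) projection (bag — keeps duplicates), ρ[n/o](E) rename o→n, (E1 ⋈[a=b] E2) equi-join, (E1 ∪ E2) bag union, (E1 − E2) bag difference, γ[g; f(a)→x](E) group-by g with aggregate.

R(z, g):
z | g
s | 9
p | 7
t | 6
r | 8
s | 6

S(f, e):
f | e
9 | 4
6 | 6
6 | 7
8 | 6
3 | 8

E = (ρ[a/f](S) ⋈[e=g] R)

Subexpression sizes:
  S → 5
  ρ[a/f](S) → 5
  R → 5
  (ρ[a/f](S) ⋈[e=g] R) → 6

|E| = 6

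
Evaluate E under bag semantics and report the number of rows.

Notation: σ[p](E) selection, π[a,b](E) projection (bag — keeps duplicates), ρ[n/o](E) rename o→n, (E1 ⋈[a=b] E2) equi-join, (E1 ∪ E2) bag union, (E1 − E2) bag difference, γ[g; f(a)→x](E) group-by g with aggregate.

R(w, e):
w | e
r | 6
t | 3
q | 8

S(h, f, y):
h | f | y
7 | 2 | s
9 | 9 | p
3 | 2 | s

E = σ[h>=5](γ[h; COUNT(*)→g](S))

Subexpression sizes:
  S → 3
  γ[h; COUNT(*)→g](S) → 3
  σ[h>=5](γ[h; COUNT(*)→g](S)) → 2

|E| = 2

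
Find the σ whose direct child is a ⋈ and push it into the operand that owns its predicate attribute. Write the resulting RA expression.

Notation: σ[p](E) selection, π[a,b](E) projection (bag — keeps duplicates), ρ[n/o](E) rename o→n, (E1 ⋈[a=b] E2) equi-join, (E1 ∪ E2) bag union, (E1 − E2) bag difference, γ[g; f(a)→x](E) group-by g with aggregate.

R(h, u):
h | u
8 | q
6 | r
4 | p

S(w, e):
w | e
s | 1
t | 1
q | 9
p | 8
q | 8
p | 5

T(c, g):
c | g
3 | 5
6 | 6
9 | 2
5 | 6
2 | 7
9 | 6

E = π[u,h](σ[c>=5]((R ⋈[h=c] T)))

σ filters on c, owned by the right side.
E' = π[u,h]((R ⋈[h=c] σ[c>=5](T)))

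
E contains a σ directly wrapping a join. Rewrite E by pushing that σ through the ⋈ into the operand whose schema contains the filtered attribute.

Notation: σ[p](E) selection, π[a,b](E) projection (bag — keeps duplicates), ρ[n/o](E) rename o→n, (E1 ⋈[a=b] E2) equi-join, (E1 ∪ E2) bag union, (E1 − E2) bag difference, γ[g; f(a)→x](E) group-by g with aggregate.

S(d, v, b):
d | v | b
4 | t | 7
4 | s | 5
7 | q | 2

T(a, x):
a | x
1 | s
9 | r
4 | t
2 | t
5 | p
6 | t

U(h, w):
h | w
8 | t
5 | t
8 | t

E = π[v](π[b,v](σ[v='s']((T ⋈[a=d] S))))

σ filters on v, owned by the right side.
E' = π[v](π[b,v]((T ⋈[a=d] σ[v='s'](S))))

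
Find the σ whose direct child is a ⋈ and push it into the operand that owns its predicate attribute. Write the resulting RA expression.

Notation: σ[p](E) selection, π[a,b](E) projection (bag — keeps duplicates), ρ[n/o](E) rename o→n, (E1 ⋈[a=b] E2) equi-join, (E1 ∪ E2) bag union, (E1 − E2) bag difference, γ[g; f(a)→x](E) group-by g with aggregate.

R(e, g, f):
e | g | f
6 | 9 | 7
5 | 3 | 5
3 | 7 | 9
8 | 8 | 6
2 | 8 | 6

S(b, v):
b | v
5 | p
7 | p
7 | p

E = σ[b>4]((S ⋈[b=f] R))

σ filters on b, owned by the left side.
E' = (σ[b>4](S) ⋈[b=f] R)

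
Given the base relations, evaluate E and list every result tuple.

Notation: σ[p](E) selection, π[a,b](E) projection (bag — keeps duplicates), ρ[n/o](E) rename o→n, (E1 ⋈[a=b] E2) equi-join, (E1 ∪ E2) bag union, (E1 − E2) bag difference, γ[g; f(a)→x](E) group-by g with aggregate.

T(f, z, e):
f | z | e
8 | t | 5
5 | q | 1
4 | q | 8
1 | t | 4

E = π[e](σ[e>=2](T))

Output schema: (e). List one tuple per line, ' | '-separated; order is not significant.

Subexpression sizes:
  T → 4
  σ[e>=2](T) → 3
  π[e](σ[e>=2](T)) → 3

== RESULT ==
e
4
5
8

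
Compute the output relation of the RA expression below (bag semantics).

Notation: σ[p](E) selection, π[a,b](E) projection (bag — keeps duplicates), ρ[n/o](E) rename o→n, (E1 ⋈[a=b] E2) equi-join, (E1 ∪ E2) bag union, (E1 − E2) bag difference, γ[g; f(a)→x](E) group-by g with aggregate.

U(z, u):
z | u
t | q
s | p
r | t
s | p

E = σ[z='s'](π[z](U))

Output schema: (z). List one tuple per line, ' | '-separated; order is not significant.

Stepwise |·|:
  U → 4
  π[z](U) → 4
  σ[z='s'](π[z](U)) → 2

== RESULT ==
z
s
s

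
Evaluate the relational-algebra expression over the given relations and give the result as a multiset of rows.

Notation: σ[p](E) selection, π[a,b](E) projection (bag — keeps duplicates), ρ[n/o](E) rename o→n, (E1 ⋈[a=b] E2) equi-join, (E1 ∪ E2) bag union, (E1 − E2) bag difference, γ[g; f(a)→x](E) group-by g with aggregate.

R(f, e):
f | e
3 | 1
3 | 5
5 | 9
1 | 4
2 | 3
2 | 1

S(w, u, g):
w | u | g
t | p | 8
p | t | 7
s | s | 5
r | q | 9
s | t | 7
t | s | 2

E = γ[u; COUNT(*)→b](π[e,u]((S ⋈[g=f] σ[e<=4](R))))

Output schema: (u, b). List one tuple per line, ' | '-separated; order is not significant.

Per-node cardinality:
  S → 6
  R → 6
  σ[e<=4](R) → 4
  (S ⋈[g=f] σ[e<=4](R)) → 2
  π[e,u]((S ⋈[g=f] σ[e<=4](R))) → 2
  γ[u; COUNT(*)→b](π[e,u]((S ⋈[g=f] σ[e<=4](R)))) → 1

== RESULT ==
u | b
s | 2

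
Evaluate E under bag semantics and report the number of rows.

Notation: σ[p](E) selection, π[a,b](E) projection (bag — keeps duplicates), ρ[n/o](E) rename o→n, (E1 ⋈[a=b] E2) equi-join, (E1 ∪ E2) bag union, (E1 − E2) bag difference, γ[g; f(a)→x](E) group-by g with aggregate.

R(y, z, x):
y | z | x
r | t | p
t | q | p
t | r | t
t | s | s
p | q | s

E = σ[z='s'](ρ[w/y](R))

Per-node cardinality:
  R → 5
  ρ[w/y](R) → 5
  σ[z='s'](ρ[w/y](R)) → 1

|E| = 1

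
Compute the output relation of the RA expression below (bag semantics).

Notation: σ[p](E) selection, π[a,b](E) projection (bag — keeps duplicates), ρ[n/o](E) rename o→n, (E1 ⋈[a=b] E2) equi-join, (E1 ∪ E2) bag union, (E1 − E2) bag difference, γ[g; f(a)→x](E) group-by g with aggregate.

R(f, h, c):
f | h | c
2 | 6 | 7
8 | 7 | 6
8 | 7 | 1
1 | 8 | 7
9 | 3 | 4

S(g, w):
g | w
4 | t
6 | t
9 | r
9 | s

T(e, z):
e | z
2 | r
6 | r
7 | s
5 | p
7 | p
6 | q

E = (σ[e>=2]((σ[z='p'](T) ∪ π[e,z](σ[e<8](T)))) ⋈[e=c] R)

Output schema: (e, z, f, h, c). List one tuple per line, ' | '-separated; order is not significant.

Per-node cardinality:
  T → 6
  σ[z='p'](T) → 2
  T → 6
  σ[e<8](T) → 6
  π[e,z](σ[e<8](T)) → 6
  (σ[z='p'](T) ∪ π[e,z](σ[e<8](T))) → 8
  σ[e>=2]((σ[z='p'](T) ∪ π[e,z](σ[e<8](T)))) → 8
  R → 5
  (σ[e>=2]((σ[z='p'](T) ∪ π[e,z](σ[e<8](T)))) ⋈[e=c] R) → 8

== RESULT ==
e | z | f | h | c
6 | q | 8 | 7 | 6
6 | r | 8 | 7 | 6
7 | p | 1 | 8 | 7
7 | p | 1 | 8 | 7
7 | p | 2 | 6 | 7
7 | p | 2 | 6 | 7
7 | s | 1 | 8 | 7
7 | s | 2 | 6 | 7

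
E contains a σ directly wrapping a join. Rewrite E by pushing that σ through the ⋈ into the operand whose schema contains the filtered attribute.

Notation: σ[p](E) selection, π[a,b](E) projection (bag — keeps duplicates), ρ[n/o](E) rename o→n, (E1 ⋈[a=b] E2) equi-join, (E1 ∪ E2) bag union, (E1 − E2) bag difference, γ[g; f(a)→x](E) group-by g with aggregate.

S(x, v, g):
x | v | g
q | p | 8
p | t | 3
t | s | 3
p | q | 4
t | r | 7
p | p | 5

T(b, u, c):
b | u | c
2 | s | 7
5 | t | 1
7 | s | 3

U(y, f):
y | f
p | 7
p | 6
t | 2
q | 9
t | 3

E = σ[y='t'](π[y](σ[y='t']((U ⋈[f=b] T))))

σ filters on y, owned by the left side.
E' = σ[y='t'](π[y]((σ[y='t'](U) ⋈[f=b] T)))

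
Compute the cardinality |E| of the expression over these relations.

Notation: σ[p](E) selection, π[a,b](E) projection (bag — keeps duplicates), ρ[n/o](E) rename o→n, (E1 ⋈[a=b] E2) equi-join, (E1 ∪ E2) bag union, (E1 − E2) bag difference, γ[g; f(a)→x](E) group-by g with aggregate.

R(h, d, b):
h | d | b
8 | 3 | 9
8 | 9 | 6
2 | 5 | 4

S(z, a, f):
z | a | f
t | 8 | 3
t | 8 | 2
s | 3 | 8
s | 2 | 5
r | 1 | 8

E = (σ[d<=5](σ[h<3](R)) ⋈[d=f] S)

Subexpression sizes:
  R → 3
  σ[h<3](R) → 1
  σ[d<=5](σ[h<3](R)) → 1
  S → 5
  (σ[d<=5](σ[h<3](R)) ⋈[d=f] S) → 1

|E| = 1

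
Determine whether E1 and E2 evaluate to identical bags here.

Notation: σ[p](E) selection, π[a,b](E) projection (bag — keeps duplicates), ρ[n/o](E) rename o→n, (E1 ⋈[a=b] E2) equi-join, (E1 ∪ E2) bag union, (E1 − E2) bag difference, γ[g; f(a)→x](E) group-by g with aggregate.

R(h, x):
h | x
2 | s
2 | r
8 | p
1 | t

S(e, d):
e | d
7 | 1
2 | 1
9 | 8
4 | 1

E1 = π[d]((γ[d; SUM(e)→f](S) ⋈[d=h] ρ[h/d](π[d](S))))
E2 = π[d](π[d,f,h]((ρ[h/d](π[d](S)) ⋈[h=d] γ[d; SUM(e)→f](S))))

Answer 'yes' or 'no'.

E1 per-node cardinality:
  S → 4
  γ[d; SUM(e)→f](S) → 2
  S → 4
  π[d](S) → 4
  ρ[h/d](π[d](S)) → 4
  (γ[d; SUM(e)→f](S) ⋈[d=h] ρ[h/d](π[d](S))) → 4
  π[d]((γ[d; SUM(e)→f](S) ⋈[d=h] ρ[h/d](π[d](S)))) → 4
E2 per-node cardinality:
  S → 4
  π[d](S) → 4
  ρ[h/d](π[d](S)) → 4
  S → 4
  γ[d; SUM(e)→f](S) → 2
  (ρ[h/d](π[d](S)) ⋈[h=d] γ[d; SUM(e)→f](S)) → 4
  π[d,f,h]((ρ[h/d](π[d](S)) ⋈[h=d] γ[d; SUM(e)→f](S))) → 4
  π[d](π[d,f,h]((ρ[h/d](π[d](S)) ⋈[h=d] γ[d; SUM(e)→f](S)))) → 4

E1 and E2 produce the same multiset:
d
1
1
1
8

yes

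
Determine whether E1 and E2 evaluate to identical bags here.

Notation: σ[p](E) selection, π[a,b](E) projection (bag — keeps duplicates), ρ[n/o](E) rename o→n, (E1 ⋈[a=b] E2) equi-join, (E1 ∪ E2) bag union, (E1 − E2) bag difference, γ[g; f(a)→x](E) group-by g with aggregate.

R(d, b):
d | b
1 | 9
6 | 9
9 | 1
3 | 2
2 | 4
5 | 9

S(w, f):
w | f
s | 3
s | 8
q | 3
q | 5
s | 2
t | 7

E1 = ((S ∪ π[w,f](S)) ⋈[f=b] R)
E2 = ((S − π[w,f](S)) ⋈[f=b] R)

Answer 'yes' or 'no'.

E1 subexpression sizes:
  S → 6
  S → 6
  π[w,f](S) → 6
  (S ∪ π[w,f](S)) → 12
  R → 6
  ((S ∪ π[w,f](S)) ⋈[f=b] R) → 2
E2 subexpression sizes:
  S → 6
  S → 6
  π[w,f](S) → 6
  (S − π[w,f](S)) → 0
  R → 6
  ((S − π[w,f](S)) ⋈[f=b] R) → 0

E1 result:
w | f | d | b
s | 2 | 3 | 2
s | 2 | 3 | 2
E2 result:
w | f | d | b
(0 rows)
Witness: ('s', 2, 3, 2) appears 2× in E1 but 0× in E2.

no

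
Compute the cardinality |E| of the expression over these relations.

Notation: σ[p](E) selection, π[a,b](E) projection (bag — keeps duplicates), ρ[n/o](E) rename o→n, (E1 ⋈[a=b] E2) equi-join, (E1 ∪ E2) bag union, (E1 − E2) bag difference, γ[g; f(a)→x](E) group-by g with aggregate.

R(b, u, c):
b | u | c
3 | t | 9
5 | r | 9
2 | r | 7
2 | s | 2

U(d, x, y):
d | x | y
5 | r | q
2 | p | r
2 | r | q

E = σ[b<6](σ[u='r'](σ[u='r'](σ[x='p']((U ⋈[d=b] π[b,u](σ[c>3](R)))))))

Row counts bottom-up:
  U → 3
  R → 4
  σ[c>3](R) → 3
  π[b,u](σ[c>3](R)) → 3
  (U ⋈[d=b] π[b,u](σ[c>3](R))) → 3
  σ[x='p']((U ⋈[d=b] π[b,u](σ[c>3](R)))) → 1
  σ[u='r'](σ[x='p']((U ⋈[d=b] π[b,u](σ[c>3](R))))) → 1
  σ[u='r'](σ[u='r'](σ[x='p']((U ⋈[d=b] π[b,u](σ[c>3](R)))))) → 1
  σ[b<6](σ[u='r'](σ[u='r'](σ[x='p']((U ⋈[d=b] π[b,u](σ[c>3](R))))))) → 1

|E| = 1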